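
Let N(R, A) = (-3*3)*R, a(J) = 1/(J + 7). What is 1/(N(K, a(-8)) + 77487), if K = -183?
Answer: 1/79134 ≈ 1.2637e-5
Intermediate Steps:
a(J) = 1/(7 + J)
N(R, A) = -9*R
1/(N(K, a(-8)) + 77487) = 1/(-9*(-183) + 77487) = 1/(1647 + 77487) = 1/79134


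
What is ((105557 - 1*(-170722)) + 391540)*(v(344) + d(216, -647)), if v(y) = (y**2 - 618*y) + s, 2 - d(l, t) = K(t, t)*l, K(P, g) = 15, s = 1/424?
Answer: -27605937860645/424 ≈ -6.5108e+10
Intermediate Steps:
s = 1/424 ≈ 0.0023585
d(l, t) = 2 - 15*l
v(y) = 1/424 + y**2 - 618*y (v(y) = (y**2 - 618*y) + 1/424 = 1/424 + y**2 - 618*y)
((105557 - 1*(-170722)) + 391540)*(v(344) + d(216, -647)) = ((105557 - 1*(-170722)) + 391540)*((1/424 + 344**2 - 618*344) + (2 - 15*216)) = ((105557 + 170722) + 391540)*((1/424 + 118336 - 212592) + (2 - 3240)) = (276279 + 391540)*(-39964543/424 - 3238) = 667819*(-41337455/424) = -27605937860645/424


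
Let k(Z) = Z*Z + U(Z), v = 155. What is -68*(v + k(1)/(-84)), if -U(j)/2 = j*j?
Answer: -221357/21 ≈ -10541.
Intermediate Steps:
U(j) = -2*j² (U(j) = -2*j*j = -2*j²)
k(Z) = -Z² (k(Z) = Z*Z - 2*Z² = Z² - 2*Z² = -Z²)
-68*(v + k(1)/(-84)) = -68*(155 - 1*1²/(-84)) = -68*(155 - 1*1*(-1/84)) = -68*(155 - 1*(-1/84)) = -68*(155 + 1/84) = -68*13021/84 = -221357/21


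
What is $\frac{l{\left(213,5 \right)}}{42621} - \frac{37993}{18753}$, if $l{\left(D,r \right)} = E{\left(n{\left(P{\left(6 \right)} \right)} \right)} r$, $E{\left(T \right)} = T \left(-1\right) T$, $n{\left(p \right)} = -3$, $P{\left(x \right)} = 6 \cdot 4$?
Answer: $- \frac{540047846}{266423871} \approx -2.027$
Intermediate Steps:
$P{\left(x \right)} = 24$
$E{\left(T \right)} = - T^{2}$ ($E{\left(T \right)} = - T T = - T^{2}$)
$l{\left(D,r \right)} = - 9 r$ ($l{\left(D,r \right)} = - \left(-3\right)^{2} r = \left(-1\right) 9 r = - 9 r$)
$\frac{l{\left(213,5 \right)}}{42621} - \frac{37993}{18753} = \frac{\left(-9\right) 5}{42621} - \frac{37993}{18753} = \left(-45\right) \frac{1}{42621} - \frac{37993}{18753} = - \frac{15}{14207} - \frac{37993}{18753} = - \frac{540047846}{266423871}$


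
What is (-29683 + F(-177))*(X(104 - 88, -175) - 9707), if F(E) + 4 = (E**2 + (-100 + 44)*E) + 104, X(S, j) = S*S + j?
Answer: -112219908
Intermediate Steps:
X(S, j) = j + S**2 (X(S, j) = S**2 + j = j + S**2)
F(E) = 100 + E**2 - 56*E (F(E) = -4 + ((E**2 + (-100 + 44)*E) + 104) = -4 + ((E**2 - 56*E) + 104) = -4 + (104 + E**2 - 56*E) = 100 + E**2 - 56*E)
(-29683 + F(-177))*(X(104 - 88, -175) - 9707) = (-29683 + (100 + (-177)**2 - 56*(-177)))*((-175 + (104 - 88)**2) - 9707) = (-29683 + (100 + 31329 + 9912))*((-175 + 16**2) - 9707) = (-29683 + 41341)*((-175 + 256) - 9707) = 11658*(81 - 9707) = 11658*(-9626) = -112219908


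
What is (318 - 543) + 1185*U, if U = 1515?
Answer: 1795050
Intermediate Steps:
(318 - 543) + 1185*U = (318 - 543) + 1185*1515 = -225 + 1795275 = 1795050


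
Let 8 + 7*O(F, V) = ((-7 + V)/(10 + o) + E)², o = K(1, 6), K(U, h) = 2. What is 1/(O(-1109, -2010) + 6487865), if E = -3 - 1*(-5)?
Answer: 144/934819831 ≈ 1.5404e-7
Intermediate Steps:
o = 2
E = 2 (E = -3 + 5 = 2)
O(F, V) = -8/7 + (17/12 + V/12)²/7 (O(F, V) = -8/7 + ((-7 + V)/(10 + 2) + 2)²/7 = -8/7 + ((-7 + V)/12 + 2)²/7 = -8/7 + ((-7 + V)*(1/12) + 2)²/7 = -8/7 + ((-7/12 + V/12) + 2)²/7 = -8/7 + (17/12 + V/12)²/7)
1/(O(-1109, -2010) + 6487865) = 1/((-8/7 + (17 - 2010)²/1008) + 6487865) = 1/((-8/7 + (1/1008)*(-1993)²) + 6487865) = 1/((-8/7 + (1/1008)*3972049) + 6487865) = 1/((-8/7 + 3972049/1008) + 6487865) = 1/(567271/144 + 6487865) = 1/(934819831/144) = 144/934819831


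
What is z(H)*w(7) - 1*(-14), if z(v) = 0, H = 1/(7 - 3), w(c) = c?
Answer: 14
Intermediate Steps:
H = 1/4 ≈ 0.25000
z(H)*w(7) - 1*(-14) = 0*7 - 1*(-14) = 0 + 14 = 14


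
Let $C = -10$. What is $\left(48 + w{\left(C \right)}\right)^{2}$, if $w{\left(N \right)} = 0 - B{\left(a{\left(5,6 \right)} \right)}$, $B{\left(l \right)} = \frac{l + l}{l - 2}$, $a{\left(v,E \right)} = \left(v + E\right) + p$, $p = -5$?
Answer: $2025$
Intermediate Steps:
$a{\left(v,E \right)} = -5 + E + v$ ($a{\left(v,E \right)} = \left(v + E\right) - 5 = \left(E + v\right) - 5 = -5 + E + v$)
$B{\left(l \right)} = \frac{2 l}{-2 + l}$
$w{\left(N \right)} = -3$ ($w{\left(N \right)} = 0 - \frac{2 \left(-5 + 6 + 5\right)}{-2 + \left(-5 + 6 + 5\right)} = 0 - 2 \cdot 6 \frac{1}{-2 + 6} = 0 - 2 \cdot 6 \cdot \frac{1}{4} = 0 - 3 = -3$)
$\left(48 + w{\left(C \right)}\right)^{2} = \left(48 - 3\right)^{2} = 45^{2} = 2025$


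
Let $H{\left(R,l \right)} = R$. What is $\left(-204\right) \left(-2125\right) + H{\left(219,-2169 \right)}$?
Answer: $433719$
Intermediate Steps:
$\left(-204\right) \left(-2125\right) + H{\left(219,-2169 \right)} = \left(-204\right) \left(-2125\right) + 219 = 433500 + 219 = 433719$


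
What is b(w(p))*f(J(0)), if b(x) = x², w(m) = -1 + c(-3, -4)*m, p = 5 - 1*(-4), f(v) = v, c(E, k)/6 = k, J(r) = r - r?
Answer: 0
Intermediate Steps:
J(r) = 0
c(E, k) = 6*k
p = 9 (p = 5 + 4 = 9)
w(m) = -1 - 24*m (w(m) = -1 + (6*(-4))*m = -1 - 24*m)
b(w(p))*f(J(0)) = (-1 - 24*9)²*0 = (-1 - 216)²*0 = (-217)²*0 = 47089*0 = 0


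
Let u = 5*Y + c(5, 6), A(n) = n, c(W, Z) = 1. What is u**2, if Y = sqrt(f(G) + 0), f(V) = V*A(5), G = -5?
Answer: -624 + 50*I ≈ -624.0 + 50.0*I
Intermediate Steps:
f(V) = 5*V (f(V) = V*5 = 5*V)
Y = 5*I (Y = sqrt(5*(-5) + 0) = sqrt(-25 + 0) = sqrt(-25) = 5*I ≈ 5.0*I)
u = 1 + 25*I (u = 5*(5*I) + 1 = 25*I + 1 = 1 + 25*I ≈ 1.0 + 25.0*I)
u**2 = (1 + 25*I)**2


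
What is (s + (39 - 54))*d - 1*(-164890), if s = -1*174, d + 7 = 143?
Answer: 139186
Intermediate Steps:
d = 136 (d = -7 + 143 = 136)
s = -174
(s + (39 - 54))*d - 1*(-164890) = (-174 + (39 - 54))*136 - 1*(-164890) = (-174 - 15)*136 + 164890 = -189*136 + 164890 = -25704 + 164890 = 139186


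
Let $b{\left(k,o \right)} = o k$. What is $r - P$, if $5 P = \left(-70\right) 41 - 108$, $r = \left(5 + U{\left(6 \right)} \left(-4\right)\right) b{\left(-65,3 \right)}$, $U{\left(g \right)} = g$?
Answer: $\frac{21503}{5} \approx 4300.6$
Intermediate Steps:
$b{\left(k,o \right)} = k o$
$r = 3705$ ($r = \left(5 + 6 \left(-4\right)\right) \left(\left(-65\right) 3\right) = \left(5 - 24\right) \left(-195\right) = \left(-19\right) \left(-195\right) = 3705$)
$P = - \frac{2978}{5}$ ($P = \frac{\left(-70\right) 41 - 108}{5} = \frac{-2870 - 108}{5} = \frac{1}{5} \left(-2978\right) = - \frac{2978}{5} \approx -595.6$)
$r - P = 3705 - - \frac{2978}{5} = 3705 + \frac{2978}{5} = \frac{21503}{5}$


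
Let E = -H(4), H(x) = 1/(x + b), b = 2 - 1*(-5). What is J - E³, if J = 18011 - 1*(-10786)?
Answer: 38328808/1331 ≈ 28797.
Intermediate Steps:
b = 7 (b = 2 + 5 = 7)
J = 28797 (J = 18011 + 10786 = 28797)
H(x) = 1/(7 + x) (H(x) = 1/(x + 7) = 1/(7 + x))
E = -1/11 (E = -1/(7 + 4) = -1/11 ≈ -0.090909)
J - E³ = 28797 - (-1/11)³ = 28797 - 1*(-1/1331) = 28797 + 1/1331 = 38328808/1331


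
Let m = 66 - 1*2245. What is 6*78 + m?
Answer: -1711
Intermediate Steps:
m = -2179 (m = 66 - 2245 = -2179)
6*78 + m = 6*78 - 2179 = 468 - 2179 = -1711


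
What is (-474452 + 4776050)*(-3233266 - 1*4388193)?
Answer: -32784452791482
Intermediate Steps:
(-474452 + 4776050)*(-3233266 - 1*4388193) = 4301598*(-3233266 - 4388193) = 4301598*(-7621459) = -32784452791482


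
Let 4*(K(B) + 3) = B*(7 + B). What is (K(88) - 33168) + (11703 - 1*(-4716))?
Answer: -14662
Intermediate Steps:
K(B) = -3 + B*(7 + B)/4 (K(B) = -3 + (B*(7 + B))/4 = -3 + B*(7 + B)/4)
(K(88) - 33168) + (11703 - 1*(-4716)) = ((-3 + (1/4)*88**2 + (7/4)*88) - 33168) + (11703 - 1*(-4716)) = ((-3 + (1/4)*7744 + 154) - 33168) + (11703 + 4716) = ((-3 + 1936 + 154) - 33168) + 16419 = (2087 - 33168) + 16419 = -31081 + 16419 = -14662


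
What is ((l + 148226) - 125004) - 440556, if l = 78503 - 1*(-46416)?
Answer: -292415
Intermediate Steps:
l = 124919 (l = 78503 + 46416 = 124919)
((l + 148226) - 125004) - 440556 = ((124919 + 148226) - 125004) - 440556 = (273145 - 125004) - 440556 = 148141 - 440556 = -292415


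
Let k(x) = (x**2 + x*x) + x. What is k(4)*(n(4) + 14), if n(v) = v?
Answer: 648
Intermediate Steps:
k(x) = x + 2*x**2 (k(x) = (x**2 + x**2) + x = 2*x**2 + x = x + 2*x**2)
k(4)*(n(4) + 14) = (4*(1 + 2*4))*(4 + 14) = (4*(1 + 8))*18 = (4*9)*18 = 36*18 = 648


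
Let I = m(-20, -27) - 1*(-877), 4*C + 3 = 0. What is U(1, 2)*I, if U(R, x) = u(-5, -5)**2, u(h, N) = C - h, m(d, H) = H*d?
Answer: 409513/16 ≈ 25595.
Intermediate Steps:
C = -3/4 (C = -3/4 + (1/4)*0 = -3/4 + 0 = -3/4 ≈ -0.75000)
I = 1417 (I = -27*(-20) - 1*(-877) = 540 + 877 = 1417)
u(h, N) = -3/4 - h
U(R, x) = 289/16 (U(R, x) = (-3/4 - 1*(-5))**2 = (-3/4 + 5)**2 = (17/4)**2 = 289/16)
U(1, 2)*I = (289/16)*1417 = 409513/16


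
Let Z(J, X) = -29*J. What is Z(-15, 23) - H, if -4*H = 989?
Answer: 2729/4 ≈ 682.25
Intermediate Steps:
H = -989/4 (H = -¼*989 = -989/4 ≈ -247.25)
Z(-15, 23) - H = -29*(-15) - 1*(-989/4) = 435 + 989/4 = 2729/4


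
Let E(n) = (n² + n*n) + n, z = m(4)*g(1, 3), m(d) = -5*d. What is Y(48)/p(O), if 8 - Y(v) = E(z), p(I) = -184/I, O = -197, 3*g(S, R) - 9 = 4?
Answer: -6616639/414 ≈ -15982.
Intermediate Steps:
g(S, R) = 13/3 (g(S, R) = 3 + (⅓)*4 = 3 + 4/3 = 13/3)
z = -260/3 (z = -5*4*(13/3) = -20*13/3 = -260/3 ≈ -86.667)
E(n) = n + 2*n² (E(n) = (n² + n²) + n = 2*n² + n = n + 2*n²)
Y(v) = -134348/9 (Y(v) = 8 - (-260)*(1 + 2*(-260/3))/3 = 8 - (-260)*(1 - 520/3)/3 = 8 - (-260)*(-517)/(3*3) = 8 - 1*134420/9 = 8 - 134420/9 = -134348/9)
Y(48)/p(O) = -134348/(9*((-184/(-197)))) = -134348/(9*((-184*(-1/197)))) = -134348/(9*184/197) = -134348/9*197/184 = -6616639/414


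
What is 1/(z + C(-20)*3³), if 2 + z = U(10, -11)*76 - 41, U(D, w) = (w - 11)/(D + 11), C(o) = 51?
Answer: 21/26342 ≈ 0.00079721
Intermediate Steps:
U(D, w) = (-11 + w)/(11 + D)
z = -2575/21 (z = -2 + (((-11 - 11)/(11 + 10))*76 - 41) = -2 + ((-22/21)*76 - 41) = -2 + (((1/21)*(-22))*76 - 41) = -2 + (-22/21*76 - 41) = -2 + (-1672/21 - 41) = -2 - 2533/21 = -2575/21 ≈ -122.62)
1/(z + C(-20)*3³) = 1/(-2575/21 + 51*3³) = 1/(-2575/21 + 51*27) = 1/(-2575/21 + 1377) = 1/(26342/21) = 21/26342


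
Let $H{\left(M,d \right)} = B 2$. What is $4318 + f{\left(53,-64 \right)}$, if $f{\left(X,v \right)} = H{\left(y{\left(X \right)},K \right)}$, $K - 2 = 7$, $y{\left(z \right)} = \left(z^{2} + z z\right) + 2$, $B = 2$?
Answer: $4322$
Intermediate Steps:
$y{\left(z \right)} = 2 + 2 z^{2}$ ($y{\left(z \right)} = \left(z^{2} + z^{2}\right) + 2 = 2 z^{2} + 2 = 2 + 2 z^{2}$)
$K = 9$ ($K = 2 + 7 = 9$)
$H{\left(M,d \right)} = 4$ ($H{\left(M,d \right)} = 2 \cdot 2 = 4$)
$f{\left(X,v \right)} = 4$
$4318 + f{\left(53,-64 \right)} = 4318 + 4 = 4322$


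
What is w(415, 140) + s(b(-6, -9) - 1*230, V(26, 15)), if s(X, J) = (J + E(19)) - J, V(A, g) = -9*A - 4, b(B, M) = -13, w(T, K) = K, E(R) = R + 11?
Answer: 170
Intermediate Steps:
E(R) = 11 + R
V(A, g) = -4 - 9*A
s(X, J) = 30 (s(X, J) = (J + (11 + 19)) - J = (J + 30) - J = (30 + J) - J = 30)
w(415, 140) + s(b(-6, -9) - 1*230, V(26, 15)) = 140 + 30 = 170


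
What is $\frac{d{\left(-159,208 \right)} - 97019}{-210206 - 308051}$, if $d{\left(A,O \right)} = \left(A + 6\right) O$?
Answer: $\frac{128843}{518257} \approx 0.24861$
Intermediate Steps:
$d{\left(A,O \right)} = O \left(6 + A\right)$ ($d{\left(A,O \right)} = \left(6 + A\right) O = O \left(6 + A\right)$)
$\frac{d{\left(-159,208 \right)} - 97019}{-210206 - 308051} = \frac{208 \left(6 - 159\right) - 97019}{-210206 - 308051} = \frac{208 \left(-153\right) - 97019}{-518257} = \left(-31824 - 97019\right) \left(- \frac{1}{518257}\right) = \left(-128843\right) \left(- \frac{1}{518257}\right) = \frac{128843}{518257}$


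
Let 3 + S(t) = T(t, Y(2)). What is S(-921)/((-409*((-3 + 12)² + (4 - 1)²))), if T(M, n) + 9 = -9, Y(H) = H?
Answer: 7/12270 ≈ 0.00057050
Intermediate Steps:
T(M, n) = -18 (T(M, n) = -9 - 9 = -18)
S(t) = -21 (S(t) = -3 - 18 = -21)
S(-921)/((-409*((-3 + 12)² + (4 - 1)²))) = -21*(-1/(409*((-3 + 12)² + (4 - 1)²))) = -21*(-1/(409*(9² + 3²))) = -21*(-1/(409*(81 + 9))) = -21/((-409*90)) = -21/(-36810) = -21*(-1/36810) = 7/12270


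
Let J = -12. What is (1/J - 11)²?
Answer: 17689/144 ≈ 122.84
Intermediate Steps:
(1/J - 11)² = (1/(-12) - 11)² = (-1/12 - 11)² = (-133/12)² = 17689/144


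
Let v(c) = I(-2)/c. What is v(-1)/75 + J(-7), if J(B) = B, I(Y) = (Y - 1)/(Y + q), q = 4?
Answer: -349/50 ≈ -6.9800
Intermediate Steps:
I(Y) = (-1 + Y)/(4 + Y) (I(Y) = (Y - 1)/(Y + 4) = (-1 + Y)/(4 + Y))
v(c) = -3/(2*c) (v(c) = ((-1 - 2)/(4 - 2))/c = (-3/2)/c = ((½)*(-3))/c = -3/(2*c))
v(-1)/75 + J(-7) = -3/2/(-1)/75 - 7 = -3/2*(-1)*(1/75) - 7 = (3/2)*(1/75) - 7 = 1/50 - 7 = -349/50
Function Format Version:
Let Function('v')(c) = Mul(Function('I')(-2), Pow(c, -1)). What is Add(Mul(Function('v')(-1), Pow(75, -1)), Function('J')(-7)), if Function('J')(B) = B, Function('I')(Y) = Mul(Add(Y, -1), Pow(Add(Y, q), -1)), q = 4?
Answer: Rational(-349, 50) ≈ -6.9800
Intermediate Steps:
Function('I')(Y) = Mul(Pow(Add(4, Y), -1), Add(-1, Y)) (Function('I')(Y) = Mul(Add(Y, -1), Pow(Add(Y, 4), -1)) = Mul(Add(-1, Y), Pow(Add(4, Y), -1)) = Mul(Pow(Add(4, Y), -1), Add(-1, Y)))
Function('v')(c) = Mul(Rational(-3, 2), Pow(c, -1)) (Function('v')(c) = Mul(Mul(Pow(Add(4, -2), -1), Add(-1, -2)), Pow(c, -1)) = Mul(Mul(Pow(2, -1), -3), Pow(c, -1)) = Mul(Mul(Rational(1, 2), -3), Pow(c, -1)) = Mul(Rational(-3, 2), Pow(c, -1)))
Add(Mul(Function('v')(-1), Pow(75, -1)), Function('J')(-7)) = Add(Mul(Mul(Rational(-3, 2), Pow(-1, -1)), Pow(75, -1)), -7) = Add(Mul(Mul(Rational(-3, 2), -1), Rational(1, 75)), -7) = Add(Mul(Rational(3, 2), Rational(1, 75)), -7) = Add(Rational(1, 50), -7) = Rational(-349, 50)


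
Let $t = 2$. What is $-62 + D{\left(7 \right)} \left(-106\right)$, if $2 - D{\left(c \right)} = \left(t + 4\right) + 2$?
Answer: $574$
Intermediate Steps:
$D{\left(c \right)} = -6$ ($D{\left(c \right)} = 2 - \left(\left(2 + 4\right) + 2\right) = 2 - \left(6 + 2\right) = 2 - 8 = -6$)
$-62 + D{\left(7 \right)} \left(-106\right) = -62 - -636 = -62 + 636 = 574$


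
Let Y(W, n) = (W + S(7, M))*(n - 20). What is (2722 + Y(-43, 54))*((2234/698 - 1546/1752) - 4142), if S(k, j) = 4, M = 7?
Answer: -1265600093/219 ≈ -5.7790e+6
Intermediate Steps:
Y(W, n) = (-20 + n)*(4 + W) (Y(W, n) = (W + 4)*(n - 20) = (4 + W)*(-20 + n) = (-20 + n)*(4 + W))
(2722 + Y(-43, 54))*((2234/698 - 1546/1752) - 4142) = (2722 + (-80 - 20*(-43) + 4*54 - 43*54))*((2234/698 - 1546/1752) - 4142) = (2722 + (-80 + 860 + 216 - 2322))*((2234*(1/698) - 1546*1/1752) - 4142) = (2722 - 1326)*((1117/349 - 773/876) - 4142) = 1396*(708715/305724 - 4142) = 1396*(-1265600093/305724) = -1265600093/219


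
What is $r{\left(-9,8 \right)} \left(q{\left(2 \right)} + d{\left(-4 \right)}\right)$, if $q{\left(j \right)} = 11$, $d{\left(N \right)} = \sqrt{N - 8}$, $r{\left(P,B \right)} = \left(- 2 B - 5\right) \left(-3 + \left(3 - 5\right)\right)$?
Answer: $1155 + 210 i \sqrt{3} \approx 1155.0 + 363.73 i$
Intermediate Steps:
$r{\left(P,B \right)} = 25 + 10 B$ ($r{\left(P,B \right)} = \left(-5 - 2 B\right) \left(-3 + \left(3 - 5\right)\right) = \left(-5 - 2 B\right) \left(-3 - 2\right) = \left(-5 - 2 B\right) \left(-5\right) = 25 + 10 B$)
$d{\left(N \right)} = \sqrt{-8 + N}$
$r{\left(-9,8 \right)} \left(q{\left(2 \right)} + d{\left(-4 \right)}\right) = \left(25 + 10 \cdot 8\right) \left(11 + \sqrt{-8 - 4}\right) = \left(25 + 80\right) \left(11 + \sqrt{-12}\right) = 105 \left(11 + 2 i \sqrt{3}\right) = 1155 + 210 i \sqrt{3}$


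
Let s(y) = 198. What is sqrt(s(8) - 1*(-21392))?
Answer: sqrt(21590) ≈ 146.94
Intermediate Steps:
sqrt(s(8) - 1*(-21392)) = sqrt(198 - 1*(-21392)) = sqrt(198 + 21392) = sqrt(21590)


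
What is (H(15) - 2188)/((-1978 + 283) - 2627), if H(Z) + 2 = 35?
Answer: 2155/4322 ≈ 0.49861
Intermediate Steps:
H(Z) = 33 (H(Z) = -2 + 35 = 33)
(H(15) - 2188)/((-1978 + 283) - 2627) = (33 - 2188)/((-1978 + 283) - 2627) = -2155/(-1695 - 2627) = -2155/(-4322) = -2155*(-1/4322) = 2155/4322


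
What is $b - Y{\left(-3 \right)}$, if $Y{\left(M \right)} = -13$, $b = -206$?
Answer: $-193$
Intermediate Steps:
$b - Y{\left(-3 \right)} = -206 - -13 = -206 + 13 = -193$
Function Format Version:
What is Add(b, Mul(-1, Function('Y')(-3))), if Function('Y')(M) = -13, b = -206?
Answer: -193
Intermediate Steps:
Add(b, Mul(-1, Function('Y')(-3))) = Add(-206, Mul(-1, -13)) = Add(-206, 13) = -193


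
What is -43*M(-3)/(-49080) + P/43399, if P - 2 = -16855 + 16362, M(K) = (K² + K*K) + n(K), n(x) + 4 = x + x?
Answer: -1146128/266252865 ≈ -0.0043047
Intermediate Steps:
n(x) = -4 + 2*x (n(x) = -4 + (x + x) = -4 + 2*x)
M(K) = -4 + 2*K + 2*K² (M(K) = (K² + K*K) + (-4 + 2*K) = (K² + K²) + (-4 + 2*K) = 2*K² + (-4 + 2*K) = -4 + 2*K + 2*K²)
P = -491 (P = 2 + (-16855 + 16362) = 2 - 493 = -491)
-43*M(-3)/(-49080) + P/43399 = -43*(-4 + 2*(-3) + 2*(-3)²)/(-49080) - 491/43399 = -43*(-4 - 6 + 2*9)*(-1/49080) - 491*1/43399 = -43*(-4 - 6 + 18)*(-1/49080) - 491/43399 = -43*8*(-1/49080) - 491/43399 = -344*(-1/49080) - 491/43399 = 43/6135 - 491/43399 = -1146128/266252865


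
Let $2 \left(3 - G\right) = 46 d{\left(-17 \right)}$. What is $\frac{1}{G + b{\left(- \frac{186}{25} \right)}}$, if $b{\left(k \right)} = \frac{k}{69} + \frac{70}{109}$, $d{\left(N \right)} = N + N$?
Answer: $\frac{62675}{49233367} \approx 0.001273$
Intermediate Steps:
$d{\left(N \right)} = 2 N$
$b{\left(k \right)} = \frac{70}{109} + \frac{k}{69}$ ($b{\left(k \right)} = k \frac{1}{69} + 70 \cdot \frac{1}{109} = \frac{k}{69} + \frac{70}{109} = \frac{70}{109} + \frac{k}{69}$)
$G = 785$ ($G = 3 - \frac{46 \cdot 2 \left(-17\right)}{2} = 3 - \frac{46 \left(-34\right)}{2} = 3 - -782 = 3 + 782 = 785$)
$\frac{1}{G + b{\left(- \frac{186}{25} \right)}} = \frac{1}{785 + \left(\frac{70}{109} + \frac{\left(-186\right) \frac{1}{25}}{69}\right)} = \frac{1}{785 + \left(\frac{70}{109} + \frac{1}{69} \left(- \frac{186}{25}\right)\right)} = \frac{1}{785 + \left(\frac{70}{109} - \frac{62}{575}\right)} = \frac{1}{785 + \frac{33492}{62675}} = \frac{1}{\frac{49233367}{62675}} = \frac{62675}{49233367}$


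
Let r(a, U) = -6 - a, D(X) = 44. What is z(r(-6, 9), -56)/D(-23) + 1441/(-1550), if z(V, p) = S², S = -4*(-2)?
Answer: 8949/17050 ≈ 0.52487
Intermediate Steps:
S = 8
z(V, p) = 64 (z(V, p) = 8² = 64)
z(r(-6, 9), -56)/D(-23) + 1441/(-1550) = 64/44 + 1441/(-1550) = 64*(1/44) + 1441*(-1/1550) = 16/11 - 1441/1550 = 8949/17050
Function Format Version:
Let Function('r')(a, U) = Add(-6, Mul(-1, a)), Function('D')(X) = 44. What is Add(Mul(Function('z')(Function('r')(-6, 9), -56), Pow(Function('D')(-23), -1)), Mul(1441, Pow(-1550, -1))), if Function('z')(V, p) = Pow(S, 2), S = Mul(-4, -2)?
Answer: Rational(8949, 17050) ≈ 0.52487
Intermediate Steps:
S = 8
Function('z')(V, p) = 64 (Function('z')(V, p) = Pow(8, 2) = 64)
Add(Mul(Function('z')(Function('r')(-6, 9), -56), Pow(Function('D')(-23), -1)), Mul(1441, Pow(-1550, -1))) = Add(Mul(64, Pow(44, -1)), Mul(1441, Pow(-1550, -1))) = Add(Mul(64, Rational(1, 44)), Mul(1441, Rational(-1, 1550))) = Add(Rational(16, 11), Rational(-1441, 1550)) = Rational(8949, 17050)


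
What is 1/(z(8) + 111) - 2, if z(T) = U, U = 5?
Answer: -231/116 ≈ -1.9914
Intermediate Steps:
z(T) = 5
1/(z(8) + 111) - 2 = 1/(5 + 111) - 2 = 1/116 - 2 = -231/116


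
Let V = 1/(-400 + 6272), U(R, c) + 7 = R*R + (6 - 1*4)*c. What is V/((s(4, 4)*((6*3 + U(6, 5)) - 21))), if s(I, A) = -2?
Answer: -1/422784 ≈ -2.3653e-6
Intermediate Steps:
U(R, c) = -7 + R² + 2*c (U(R, c) = -7 + (R*R + (6 - 1*4)*c) = -7 + (R² + (6 - 4)*c) = -7 + (R² + 2*c) = -7 + R² + 2*c)
V = 1/5872 ≈ 0.00017030
V/((s(4, 4)*((6*3 + U(6, 5)) - 21))) = 1/(5872*((-2*((6*3 + (-7 + 6² + 2*5)) - 21)))) = 1/(5872*((-2*((18 + (-7 + 36 + 10)) - 21)))) = 1/(5872*((-2*((18 + 39) - 21)))) = 1/(5872*((-2*(57 - 21)))) = 1/(5872*((-2*36))) = (1/5872)/(-72) = (1/5872)*(-1/72) = -1/422784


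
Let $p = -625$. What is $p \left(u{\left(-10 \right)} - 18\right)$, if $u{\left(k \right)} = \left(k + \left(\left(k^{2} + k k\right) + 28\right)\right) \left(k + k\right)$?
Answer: $2736250$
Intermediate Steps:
$u{\left(k \right)} = 2 k \left(28 + k + 2 k^{2}\right)$ ($u{\left(k \right)} = \left(k + \left(\left(k^{2} + k^{2}\right) + 28\right)\right) 2 k = \left(k + \left(2 k^{2} + 28\right)\right) 2 k = \left(k + \left(28 + 2 k^{2}\right)\right) 2 k = \left(28 + k + 2 k^{2}\right) 2 k = 2 k \left(28 + k + 2 k^{2}\right)$)
$p \left(u{\left(-10 \right)} - 18\right) = - 625 \left(2 \left(-10\right) \left(28 - 10 + 2 \left(-10\right)^{2}\right) - 18\right) = - 625 \left(2 \left(-10\right) \left(28 - 10 + 2 \cdot 100\right) + \left(-331 + 313\right)\right) = - 625 \left(2 \left(-10\right) \left(28 - 10 + 200\right) - 18\right) = - 625 \left(2 \left(-10\right) 218 - 18\right) = - 625 \left(-4360 - 18\right) = \left(-625\right) \left(-4378\right) = 2736250$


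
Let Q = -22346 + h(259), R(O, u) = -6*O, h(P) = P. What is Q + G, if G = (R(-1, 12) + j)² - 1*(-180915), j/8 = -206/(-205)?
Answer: 6683029584/42025 ≈ 1.5903e+5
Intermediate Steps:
j = 1648/205 (j = 8*(-206/(-205)) = 8*(-206*(-1/205)) = 8*(206/205) = 1648/205 ≈ 8.0390)
G = 7611235759/42025 (G = (-6*(-1) + 1648/205)² - 1*(-180915) = (6 + 1648/205)² + 180915 = (2878/205)² + 180915 = 8282884/42025 + 180915 = 7611235759/42025 ≈ 1.8111e+5)
Q = -22087 (Q = -22346 + 259 = -22087)
Q + G = -22087 + 7611235759/42025 = 6683029584/42025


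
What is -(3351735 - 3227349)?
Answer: -124386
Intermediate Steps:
-(3351735 - 3227349) = -1*124386 = -124386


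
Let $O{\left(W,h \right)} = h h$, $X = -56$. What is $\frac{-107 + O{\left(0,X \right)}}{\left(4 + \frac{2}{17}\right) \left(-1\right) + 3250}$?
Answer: $\frac{51493}{55180} \approx 0.93318$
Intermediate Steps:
$O{\left(W,h \right)} = h^{2}$
$\frac{-107 + O{\left(0,X \right)}}{\left(4 + \frac{2}{17}\right) \left(-1\right) + 3250} = \frac{-107 + \left(-56\right)^{2}}{\left(4 + \frac{2}{17}\right) \left(-1\right) + 3250} = \frac{-107 + 3136}{\left(4 + 2 \cdot \frac{1}{17}\right) \left(-1\right) + 3250} = \frac{3029}{\left(4 + \frac{2}{17}\right) \left(-1\right) + 3250} = \frac{3029}{\frac{70}{17} \left(-1\right) + 3250} = \frac{3029}{- \frac{70}{17} + 3250} = \frac{3029}{\frac{55180}{17}} = 3029 \cdot \frac{17}{55180} = \frac{51493}{55180}$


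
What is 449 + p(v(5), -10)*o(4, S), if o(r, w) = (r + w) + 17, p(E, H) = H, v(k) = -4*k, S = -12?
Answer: 359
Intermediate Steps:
o(r, w) = 17 + r + w
449 + p(v(5), -10)*o(4, S) = 449 - 10*(17 + 4 - 12) = 449 - 10*9 = 449 - 90 = 359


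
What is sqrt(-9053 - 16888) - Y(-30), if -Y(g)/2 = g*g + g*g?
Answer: 3600 + I*sqrt(25941) ≈ 3600.0 + 161.06*I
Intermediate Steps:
Y(g) = -4*g**2 (Y(g) = -2*(g*g + g*g) = -2*(g**2 + g**2) = -4*g**2)
sqrt(-9053 - 16888) - Y(-30) = sqrt(-9053 - 16888) - (-4)*(-30)**2 = sqrt(-25941) - (-4)*900 = I*sqrt(25941) - 1*(-3600) = I*sqrt(25941) + 3600 = 3600 + I*sqrt(25941)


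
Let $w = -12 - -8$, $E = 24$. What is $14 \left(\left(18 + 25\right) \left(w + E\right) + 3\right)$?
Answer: $12082$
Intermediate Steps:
$w = -4$ ($w = -12 + 8 = -4$)
$14 \left(\left(18 + 25\right) \left(w + E\right) + 3\right) = 14 \left(\left(18 + 25\right) \left(-4 + 24\right) + 3\right) = 14 \left(43 \cdot 20 + 3\right) = 14 \left(860 + 3\right) = 14 \cdot 863 = 12082$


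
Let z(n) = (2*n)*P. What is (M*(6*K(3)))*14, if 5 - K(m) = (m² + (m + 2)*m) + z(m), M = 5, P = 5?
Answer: -20580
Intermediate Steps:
z(n) = 10*n (z(n) = (2*n)*5 = 10*n)
K(m) = 5 - m² - 10*m - m*(2 + m) (K(m) = 5 - ((m² + (m + 2)*m) + 10*m) = 5 - ((m² + (2 + m)*m) + 10*m) = 5 - ((m² + m*(2 + m)) + 10*m) = 5 - (m² + 10*m + m*(2 + m)) = 5 + (-m² - 10*m - m*(2 + m)) = 5 - m² - 10*m - m*(2 + m))
(M*(6*K(3)))*14 = (5*(6*(5 - 12*3 - 2*3²)))*14 = (5*(6*(5 - 36 - 2*9)))*14 = (5*(6*(5 - 36 - 18)))*14 = (5*(6*(-49)))*14 = (5*(-294))*14 = -1470*14 = -20580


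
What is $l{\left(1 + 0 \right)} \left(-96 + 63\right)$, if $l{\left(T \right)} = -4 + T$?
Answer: $99$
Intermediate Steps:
$l{\left(1 + 0 \right)} \left(-96 + 63\right) = \left(-4 + \left(1 + 0\right)\right) \left(-96 + 63\right) = \left(-4 + 1\right) \left(-33\right) = \left(-3\right) \left(-33\right) = 99$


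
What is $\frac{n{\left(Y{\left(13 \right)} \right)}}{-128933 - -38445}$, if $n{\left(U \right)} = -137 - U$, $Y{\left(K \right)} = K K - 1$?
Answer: $\frac{305}{90488} \approx 0.0033706$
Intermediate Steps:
$Y{\left(K \right)} = -1 + K^{2}$ ($Y{\left(K \right)} = K^{2} - 1 = -1 + K^{2}$)
$\frac{n{\left(Y{\left(13 \right)} \right)}}{-128933 - -38445} = \frac{-137 - \left(-1 + 13^{2}\right)}{-128933 - -38445} = \frac{-137 - \left(-1 + 169\right)}{-128933 + 38445} = \frac{-137 - 168}{-90488} = \left(-137 - 168\right) \left(- \frac{1}{90488}\right) = \left(-305\right) \left(- \frac{1}{90488}\right) = \frac{305}{90488}$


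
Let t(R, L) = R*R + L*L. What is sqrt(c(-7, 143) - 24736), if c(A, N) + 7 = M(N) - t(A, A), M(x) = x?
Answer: I*sqrt(24698) ≈ 157.16*I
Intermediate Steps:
t(R, L) = L**2 + R**2 (t(R, L) = R**2 + L**2 = L**2 + R**2)
c(A, N) = -7 + N - 2*A**2 (c(A, N) = -7 + (N - (A**2 + A**2)) = -7 + (N - 2*A**2) = -7 + N - 2*A**2)
sqrt(c(-7, 143) - 24736) = sqrt((-7 + 143 - 2*(-7)**2) - 24736) = sqrt((-7 + 143 - 2*49) - 24736) = sqrt((-7 + 143 - 98) - 24736) = sqrt(38 - 24736) = sqrt(-24698) = I*sqrt(24698)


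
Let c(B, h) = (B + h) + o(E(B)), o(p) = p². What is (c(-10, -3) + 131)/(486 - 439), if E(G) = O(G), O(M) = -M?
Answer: 218/47 ≈ 4.6383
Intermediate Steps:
E(G) = -G
c(B, h) = B + h + B² (c(B, h) = (B + h) + (-B)² = (B + h) + B² = B + h + B²)
(c(-10, -3) + 131)/(486 - 439) = ((-10 - 3 + (-10)²) + 131)/(486 - 439) = ((-10 - 3 + 100) + 131)/47 = (87 + 131)*(1/47) = 218*(1/47) = 218/47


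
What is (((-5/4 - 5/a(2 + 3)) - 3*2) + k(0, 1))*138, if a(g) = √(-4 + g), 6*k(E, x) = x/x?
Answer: -3335/2 ≈ -1667.5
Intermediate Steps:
k(E, x) = ⅙ (k(E, x) = (x/x)/6 = (⅙)*1 = ⅙)
(((-5/4 - 5/a(2 + 3)) - 3*2) + k(0, 1))*138 = (((-5/4 - 5/√(-4 + (2 + 3))) - 3*2) + ⅙)*138 = (((-5*¼ - 5/√(-4 + 5)) - 6) + ⅙)*138 = (((-5/4 - 5/(√1)) - 6) + ⅙)*138 = (((-5/4 - 5/1) - 6) + ⅙)*138 = (((-5/4 - 5*1) - 6) + ⅙)*138 = (((-5/4 - 5) - 6) + ⅙)*138 = ((-25/4 - 6) + ⅙)*138 = (-49/4 + ⅙)*138 = -145/12*138 = -3335/2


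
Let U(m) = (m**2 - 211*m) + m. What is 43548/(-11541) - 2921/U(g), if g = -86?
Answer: -380756383/97929232 ≈ -3.8881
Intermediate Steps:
U(m) = m**2 - 210*m
43548/(-11541) - 2921/U(g) = 43548/(-11541) - 2921*(-1/(86*(-210 - 86))) = 43548*(-1/11541) - 2921/((-86*(-296))) = -14516/3847 - 2921/25456 = -380756383/97929232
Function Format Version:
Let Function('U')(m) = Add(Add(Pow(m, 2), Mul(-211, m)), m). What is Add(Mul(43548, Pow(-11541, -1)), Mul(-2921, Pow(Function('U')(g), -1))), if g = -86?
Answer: Rational(-380756383, 97929232) ≈ -3.8881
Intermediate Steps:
Function('U')(m) = Add(Pow(m, 2), Mul(-210, m))
Add(Mul(43548, Pow(-11541, -1)), Mul(-2921, Pow(Function('U')(g), -1))) = Add(Mul(43548, Pow(-11541, -1)), Mul(-2921, Pow(Mul(-86, Add(-210, -86)), -1))) = Add(Mul(43548, Rational(-1, 11541)), Mul(-2921, Pow(Mul(-86, -296), -1))) = Add(Rational(-14516, 3847), Mul(-2921, Pow(25456, -1))) = Add(Rational(-14516, 3847), Mul(-2921, Rational(1, 25456))) = Add(Rational(-14516, 3847), Rational(-2921, 25456)) = Rational(-380756383, 97929232)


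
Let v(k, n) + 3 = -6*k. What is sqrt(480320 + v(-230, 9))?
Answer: sqrt(481697) ≈ 694.04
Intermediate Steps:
v(k, n) = -3 - 6*k
sqrt(480320 + v(-230, 9)) = sqrt(480320 + (-3 - 6*(-230))) = sqrt(480320 + (-3 + 1380)) = sqrt(480320 + 1377) = sqrt(481697)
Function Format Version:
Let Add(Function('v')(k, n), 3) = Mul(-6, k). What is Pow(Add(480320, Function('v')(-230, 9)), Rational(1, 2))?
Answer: Pow(481697, Rational(1, 2)) ≈ 694.04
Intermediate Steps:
Function('v')(k, n) = Add(-3, Mul(-6, k))
Pow(Add(480320, Function('v')(-230, 9)), Rational(1, 2)) = Pow(Add(480320, Add(-3, Mul(-6, -230))), Rational(1, 2)) = Pow(Add(480320, Add(-3, 1380)), Rational(1, 2)) = Pow(Add(480320, 1377), Rational(1, 2)) = Pow(481697, Rational(1, 2))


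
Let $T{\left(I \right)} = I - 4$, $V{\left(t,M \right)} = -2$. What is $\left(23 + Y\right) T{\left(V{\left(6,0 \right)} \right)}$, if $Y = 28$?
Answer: $-306$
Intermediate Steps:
$T{\left(I \right)} = -4 + I$
$\left(23 + Y\right) T{\left(V{\left(6,0 \right)} \right)} = \left(23 + 28\right) \left(-4 - 2\right) = 51 \left(-6\right) = -306$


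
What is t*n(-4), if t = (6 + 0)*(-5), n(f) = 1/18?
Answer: -5/3 ≈ -1.6667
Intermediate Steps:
n(f) = 1/18
t = -30 (t = 6*(-5) = -30)
t*n(-4) = -30*1/18 = -5/3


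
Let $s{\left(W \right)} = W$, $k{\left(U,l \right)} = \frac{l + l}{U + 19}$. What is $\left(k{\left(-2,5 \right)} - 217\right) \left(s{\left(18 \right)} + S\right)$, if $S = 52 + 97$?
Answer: $- \frac{614393}{17} \approx -36141.0$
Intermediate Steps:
$k{\left(U,l \right)} = \frac{2 l}{19 + U}$
$S = 149$
$\left(k{\left(-2,5 \right)} - 217\right) \left(s{\left(18 \right)} + S\right) = \left(2 \cdot 5 \frac{1}{19 - 2} - 217\right) \left(18 + 149\right) = \left(2 \cdot 5 \cdot \frac{1}{17} - 217\right) 167 = \left(\frac{10}{17} - 217\right) 167 = \left(- \frac{3679}{17}\right) 167 = - \frac{614393}{17}$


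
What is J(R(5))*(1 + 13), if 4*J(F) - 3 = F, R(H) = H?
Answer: 28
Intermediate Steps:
J(F) = ¾ + F/4
J(R(5))*(1 + 13) = (¾ + (¼)*5)*(1 + 13) = (¾ + 5/4)*14 = 2*14 = 28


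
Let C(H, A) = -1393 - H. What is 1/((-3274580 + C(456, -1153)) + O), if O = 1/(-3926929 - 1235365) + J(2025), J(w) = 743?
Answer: -5162294/16910054183685 ≈ -3.0528e-7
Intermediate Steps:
O = 3835584441/5162294 (O = 1/(-3926929 - 1235365) + 743 = 1/(-5162294) + 743 = -1/5162294 + 743 = 3835584441/5162294 ≈ 743.00)
1/((-3274580 + C(456, -1153)) + O) = 1/((-3274580 + (-1393 - 1*456)) + 3835584441/5162294) = 1/((-3274580 + (-1393 - 456)) + 3835584441/5162294) = 1/((-3274580 - 1849) + 3835584441/5162294) = 1/(-3276429 + 3835584441/5162294) = 1/(-16910054183685/5162294) = -5162294/16910054183685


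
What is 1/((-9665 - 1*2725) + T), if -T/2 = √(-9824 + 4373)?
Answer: I/(2*(√5451 - 6195*I)) ≈ -8.0699e-5 + 9.6175e-7*I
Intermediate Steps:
T = -2*I*√5451 (T = -2*√(-9824 + 4373) = -2*I*√5451 ≈ -147.66*I)
1/((-9665 - 1*2725) + T) = 1/((-9665 - 1*2725) - 2*I*√5451) = 1/((-9665 - 2725) - 2*I*√5451) = 1/(-12390 - 2*I*√5451)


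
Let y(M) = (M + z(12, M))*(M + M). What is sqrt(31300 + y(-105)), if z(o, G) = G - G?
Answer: 5*sqrt(2134) ≈ 230.98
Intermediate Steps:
z(o, G) = 0
y(M) = 2*M**2 (y(M) = (M + 0)*(M + M) = M*(2*M) = 2*M**2)
sqrt(31300 + y(-105)) = sqrt(31300 + 2*(-105)**2) = sqrt(31300 + 2*11025) = sqrt(31300 + 22050) = sqrt(53350) = 5*sqrt(2134)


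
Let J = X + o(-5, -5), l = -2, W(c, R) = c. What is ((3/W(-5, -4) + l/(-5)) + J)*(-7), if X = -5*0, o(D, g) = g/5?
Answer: 42/5 ≈ 8.4000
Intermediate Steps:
o(D, g) = g/5 (o(D, g) = g*(1/5) = g/5)
X = 0
J = -1 (J = 0 + (1/5)*(-5) = 0 - 1 = -1)
((3/W(-5, -4) + l/(-5)) + J)*(-7) = ((3/(-5) - 2/(-5)) - 1)*(-7) = ((3*(-1/5) - 2*(-1/5)) - 1)*(-7) = ((-3/5 + 2/5) - 1)*(-7) = (-1/5 - 1)*(-7) = -6/5*(-7) = 42/5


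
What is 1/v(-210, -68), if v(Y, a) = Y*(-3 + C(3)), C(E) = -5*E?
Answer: 1/3780 ≈ 0.00026455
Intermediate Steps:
v(Y, a) = -18*Y (v(Y, a) = Y*(-3 - 5*3) = Y*(-3 - 15) = Y*(-18) = -18*Y)
1/v(-210, -68) = 1/(-18*(-210)) = 1/3780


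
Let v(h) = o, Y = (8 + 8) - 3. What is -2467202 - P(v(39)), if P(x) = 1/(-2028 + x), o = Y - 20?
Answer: -5020756069/2035 ≈ -2.4672e+6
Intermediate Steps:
Y = 13 (Y = 16 - 3 = 13)
o = -7 (o = 13 - 20 = -7)
v(h) = -7
-2467202 - P(v(39)) = -2467202 - 1/(-2028 - 7) = -2467202 - 1/(-2035) = -2467202 - 1*(-1/2035) = -2467202 + 1/2035 = -5020756069/2035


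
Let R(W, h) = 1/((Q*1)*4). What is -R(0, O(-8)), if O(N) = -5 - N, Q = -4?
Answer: 1/16 ≈ 0.062500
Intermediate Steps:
R(W, h) = -1/16 (R(W, h) = 1/(-4*1*4) = 1/(-4*4) = 1/(-16) = -1/16)
-R(0, O(-8)) = -1*(-1/16) = 1/16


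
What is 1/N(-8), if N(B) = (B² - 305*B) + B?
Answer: 1/2496 ≈ 0.00040064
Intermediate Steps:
N(B) = B² - 304*B
1/N(-8) = 1/(-8*(-304 - 8)) = 1/(-8*(-312)) = 1/2496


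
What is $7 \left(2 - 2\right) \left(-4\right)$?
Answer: $0$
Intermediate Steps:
$7 \left(2 - 2\right) \left(-4\right) = 7 \cdot 0 \left(-4\right) = 0 \left(-4\right) = 0$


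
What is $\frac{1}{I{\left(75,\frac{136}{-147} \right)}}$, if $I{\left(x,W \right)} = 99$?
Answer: $\frac{1}{99} \approx 0.010101$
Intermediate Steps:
$\frac{1}{I{\left(75,\frac{136}{-147} \right)}} = \frac{1}{99}$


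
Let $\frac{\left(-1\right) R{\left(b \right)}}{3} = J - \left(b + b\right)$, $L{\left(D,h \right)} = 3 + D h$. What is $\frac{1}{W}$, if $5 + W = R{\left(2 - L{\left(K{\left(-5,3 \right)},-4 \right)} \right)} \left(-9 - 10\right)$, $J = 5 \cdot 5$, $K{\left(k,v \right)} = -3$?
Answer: $\frac{1}{2902} \approx 0.00034459$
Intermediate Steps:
$J = 25$
$R{\left(b \right)} = -75 + 6 b$ ($R{\left(b \right)} = - 3 \left(25 - \left(b + b\right)\right) = - 3 \left(25 - 2 b\right) = -75 + 6 b$)
$W = 2902$ ($W = -5 + \left(-75 + 6 \left(2 - \left(3 - -12\right)\right)\right) \left(-9 - 10\right) = -5 + \left(-75 + 6 \left(2 - \left(3 + 12\right)\right)\right) \left(-19\right) = -5 + \left(-75 + 6 \left(2 - 15\right)\right) \left(-19\right) = -5 + \left(-75 + 6 \left(-13\right)\right) \left(-19\right) = -5 + \left(-75 - 78\right) \left(-19\right) = -5 - -2907 = -5 + 2907 = 2902$)
$\frac{1}{W} = \frac{1}{2902}$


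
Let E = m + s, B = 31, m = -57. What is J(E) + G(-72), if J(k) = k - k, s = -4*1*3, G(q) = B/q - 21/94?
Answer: -2213/3384 ≈ -0.65396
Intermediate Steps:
G(q) = -21/94 + 31/q (G(q) = 31/q - 21/94 = -21/94 + 31/q)
s = -12 (s = -4*3 = -12)
E = -69 (E = -57 - 12 = -69)
J(k) = 0
J(E) + G(-72) = 0 + (-21/94 + 31/(-72)) = 0 + (-21/94 + 31*(-1/72)) = 0 + (-21/94 - 31/72) = 0 - 2213/3384 = -2213/3384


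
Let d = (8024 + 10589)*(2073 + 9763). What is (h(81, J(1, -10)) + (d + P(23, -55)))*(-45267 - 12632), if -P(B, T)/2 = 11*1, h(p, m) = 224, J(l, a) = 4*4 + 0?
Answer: -12755362189330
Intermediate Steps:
J(l, a) = 16 (J(l, a) = 16 + 0 = 16)
d = 220303468 (d = 18613*11836 = 220303468)
P(B, T) = -22
(h(81, J(1, -10)) + (d + P(23, -55)))*(-45267 - 12632) = (224 + (220303468 - 22))*(-45267 - 12632) = (224 + 220303446)*(-57899) = 220303670*(-57899) = -12755362189330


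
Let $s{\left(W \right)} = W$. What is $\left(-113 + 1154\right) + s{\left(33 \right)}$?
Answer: $1074$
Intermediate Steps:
$\left(-113 + 1154\right) + s{\left(33 \right)} = \left(-113 + 1154\right) + 33 = 1041 + 33 = 1074$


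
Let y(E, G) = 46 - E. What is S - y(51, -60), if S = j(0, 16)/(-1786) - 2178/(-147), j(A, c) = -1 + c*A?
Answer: 1734255/87514 ≈ 19.817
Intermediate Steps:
j(A, c) = -1 + A*c
S = 1296685/87514 (S = (-1 + 0*16)/(-1786) - 2178/(-147) = (-1 + 0)*(-1/1786) - 2178*(-1/147) = -1*(-1/1786) + 726/49 = 1/1786 + 726/49 = 1296685/87514 ≈ 14.817)
S - y(51, -60) = 1296685/87514 - (46 - 1*51) = 1296685/87514 - (46 - 51) = 1296685/87514 - 1*(-5) = 1296685/87514 + 5 = 1734255/87514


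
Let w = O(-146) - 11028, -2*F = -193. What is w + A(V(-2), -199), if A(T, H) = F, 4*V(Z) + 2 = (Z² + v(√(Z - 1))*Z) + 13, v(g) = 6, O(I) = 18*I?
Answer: -27119/2 ≈ -13560.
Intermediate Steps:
F = 193/2 (F = -½*(-193) = 193/2 ≈ 96.500)
V(Z) = 11/4 + Z²/4 + 3*Z/2 (V(Z) = -½ + ((Z² + 6*Z) + 13)/4 = -½ + (13 + Z² + 6*Z)/4 = -½ + (13/4 + Z²/4 + 3*Z/2) = 11/4 + Z²/4 + 3*Z/2)
A(T, H) = 193/2
w = -13656 (w = 18*(-146) - 11028 = -2628 - 11028 = -13656)
w + A(V(-2), -199) = -13656 + 193/2 = -27119/2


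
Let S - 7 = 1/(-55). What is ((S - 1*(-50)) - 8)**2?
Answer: 7257636/3025 ≈ 2399.2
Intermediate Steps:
S = 384/55 (S = 7 + 1/(-55) = 7 - 1/55 = 384/55 ≈ 6.9818)
((S - 1*(-50)) - 8)**2 = ((384/55 - 1*(-50)) - 8)**2 = ((384/55 + 50) - 8)**2 = (3134/55 - 8)**2 = (2694/55)**2 = 7257636/3025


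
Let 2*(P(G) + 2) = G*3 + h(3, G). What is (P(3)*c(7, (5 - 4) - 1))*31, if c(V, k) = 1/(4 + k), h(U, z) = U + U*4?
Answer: 155/2 ≈ 77.500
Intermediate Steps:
h(U, z) = 5*U (h(U, z) = U + 4*U = 5*U)
P(G) = 11/2 + 3*G/2 (P(G) = -2 + (G*3 + 5*3)/2 = -2 + (3*G + 15)/2 = -2 + (15 + 3*G)/2 = -2 + (15/2 + 3*G/2) = 11/2 + 3*G/2)
(P(3)*c(7, (5 - 4) - 1))*31 = ((11/2 + (3/2)*3)/(4 + ((5 - 4) - 1)))*31 = ((11/2 + 9/2)/(4 + (1 - 1)))*31 = (10/(4 + 0))*31 = (10/4)*31 = (10*(¼))*31 = (5/2)*31 = 155/2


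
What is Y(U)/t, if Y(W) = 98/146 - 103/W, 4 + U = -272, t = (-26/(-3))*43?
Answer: 21043/7508488 ≈ 0.0028026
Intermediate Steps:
t = 1118/3 (t = -⅓*(-26)*43 = (26/3)*43 = 1118/3 ≈ 372.67)
U = -276 (U = -4 - 272 = -276)
Y(W) = 49/73 - 103/W (Y(W) = 98*(1/146) - 103/W = 49/73 - 103/W)
Y(U)/t = (49/73 - 103/(-276))/(1118/3) = (49/73 - 103*(-1/276))*(3/1118) = (49/73 + 103/276)*(3/1118) = (21043/20148)*(3/1118) = 21043/7508488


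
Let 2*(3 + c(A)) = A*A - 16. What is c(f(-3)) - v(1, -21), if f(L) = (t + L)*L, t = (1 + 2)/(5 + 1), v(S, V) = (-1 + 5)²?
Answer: 9/8 ≈ 1.1250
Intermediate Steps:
v(S, V) = 16 (v(S, V) = 4² = 16)
t = ½ (t = 3/6 = 3*(⅙) = ½ ≈ 0.50000)
f(L) = L*(½ + L) (f(L) = (½ + L)*L = L*(½ + L))
c(A) = -11 + A²/2 (c(A) = -3 + (A*A - 16)/2 = -3 + (A² - 16)/2 = -3 + (-16 + A²)/2 = -3 + (-8 + A²/2) = -11 + A²/2)
c(f(-3)) - v(1, -21) = (-11 + (-3*(½ - 3))²/2) - 1*16 = (-11 + (-3*(-5/2))²/2) - 16 = (-11 + (15/2)²/2) - 16 = (-11 + (½)*(225/4)) - 16 = (-11 + 225/8) - 16 = 137/8 - 16 = 9/8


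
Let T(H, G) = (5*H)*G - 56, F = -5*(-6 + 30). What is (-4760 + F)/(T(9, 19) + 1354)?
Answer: -4880/2153 ≈ -2.2666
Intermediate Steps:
F = -120 (F = -5*24 = -120)
T(H, G) = -56 + 5*G*H (T(H, G) = 5*G*H - 56 = -56 + 5*G*H)
(-4760 + F)/(T(9, 19) + 1354) = (-4760 - 120)/((-56 + 5*19*9) + 1354) = -4880/((-56 + 855) + 1354) = -4880/(799 + 1354) = -4880/2153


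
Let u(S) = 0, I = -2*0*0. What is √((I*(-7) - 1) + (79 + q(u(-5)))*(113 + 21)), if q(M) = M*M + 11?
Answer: √12059 ≈ 109.81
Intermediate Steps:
I = 0 (I = 0*0 = 0)
q(M) = 11 + M² (q(M) = M² + 11 = 11 + M²)
√((I*(-7) - 1) + (79 + q(u(-5)))*(113 + 21)) = √((0*(-7) - 1) + (79 + (11 + 0²))*(113 + 21)) = √((0 - 1) + (79 + (11 + 0))*134) = √(-1 + (79 + 11)*134) = √(-1 + 90*134) = √(-1 + 12060) = √12059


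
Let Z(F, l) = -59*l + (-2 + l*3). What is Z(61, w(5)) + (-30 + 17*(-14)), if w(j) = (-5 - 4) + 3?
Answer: 66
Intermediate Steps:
w(j) = -6 (w(j) = -9 + 3 = -6)
Z(F, l) = -2 - 56*l (Z(F, l) = -59*l + (-2 + 3*l) = -2 - 56*l)
Z(61, w(5)) + (-30 + 17*(-14)) = (-2 - 56*(-6)) + (-30 + 17*(-14)) = (-2 + 336) + (-30 - 238) = 334 - 268 = 66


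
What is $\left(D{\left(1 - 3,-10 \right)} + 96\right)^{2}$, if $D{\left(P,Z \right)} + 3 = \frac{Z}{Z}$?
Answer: $8836$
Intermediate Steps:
$D{\left(P,Z \right)} = -2$ ($D{\left(P,Z \right)} = -3 + \frac{Z}{Z} = -3 + 1 = -2$)
$\left(D{\left(1 - 3,-10 \right)} + 96\right)^{2} = \left(-2 + 96\right)^{2} = 94^{2} = 8836$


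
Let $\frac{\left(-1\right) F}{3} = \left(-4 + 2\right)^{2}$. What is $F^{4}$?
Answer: $20736$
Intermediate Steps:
$F = -12$ ($F = - 3 \left(-4 + 2\right)^{2} = - 3 \left(-2\right)^{2} = \left(-3\right) 4 = -12$)
$F^{4} = \left(-12\right)^{4} = 20736$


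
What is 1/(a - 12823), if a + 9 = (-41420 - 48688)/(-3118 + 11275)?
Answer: -2719/34920244 ≈ -7.7863e-5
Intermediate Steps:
a = -54507/2719 (a = -9 + (-41420 - 48688)/(-3118 + 11275) = -9 - 90108/8157 = -9 - 90108*1/8157 = -9 - 30036/2719 = -54507/2719 ≈ -20.047)
1/(a - 12823) = 1/(-54507/2719 - 12823) = 1/(-34920244/2719) = -2719/34920244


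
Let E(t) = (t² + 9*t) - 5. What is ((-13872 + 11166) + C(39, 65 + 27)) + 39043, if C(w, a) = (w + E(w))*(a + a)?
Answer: 387041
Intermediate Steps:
E(t) = -5 + t² + 9*t
C(w, a) = 2*a*(-5 + w² + 10*w) (C(w, a) = (w + (-5 + w² + 9*w))*(a + a) = (-5 + w² + 10*w)*(2*a) = 2*a*(-5 + w² + 10*w))
((-13872 + 11166) + C(39, 65 + 27)) + 39043 = ((-13872 + 11166) + 2*(65 + 27)*(-5 + 39² + 10*39)) + 39043 = (-2706 + 2*92*(-5 + 1521 + 390)) + 39043 = (-2706 + 2*92*1906) + 39043 = (-2706 + 350704) + 39043 = 347998 + 39043 = 387041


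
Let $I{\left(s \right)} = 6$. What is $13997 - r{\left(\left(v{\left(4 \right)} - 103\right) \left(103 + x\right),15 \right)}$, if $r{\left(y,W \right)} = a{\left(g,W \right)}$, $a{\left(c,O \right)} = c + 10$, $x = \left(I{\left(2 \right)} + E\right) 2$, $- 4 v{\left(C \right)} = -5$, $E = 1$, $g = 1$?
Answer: $13986$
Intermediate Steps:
$v{\left(C \right)} = \frac{5}{4}$ ($v{\left(C \right)} = \left(- \frac{1}{4}\right) \left(-5\right) = \frac{5}{4}$)
$x = 14$ ($x = \left(6 + 1\right) 2 = 7 \cdot 2 = 14$)
$a{\left(c,O \right)} = 10 + c$
$r{\left(y,W \right)} = 11$ ($r{\left(y,W \right)} = 10 + 1 = 11$)
$13997 - r{\left(\left(v{\left(4 \right)} - 103\right) \left(103 + x\right),15 \right)} = 13997 - 11 = 13986$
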